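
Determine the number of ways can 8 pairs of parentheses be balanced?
1,430

Explanation: Using the Catalan number formula: C_n = C(2n, n) / (n+1)
C_8 = C(16, 8) / (8+1)
     = 12870 / 9
     = 1,430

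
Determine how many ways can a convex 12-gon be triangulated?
16,796

Solution: Using the Catalan number formula: C_n = C(2n, n) / (n+1)
C_10 = C(20, 10) / (10+1)
     = 184756 / 11
     = 16,796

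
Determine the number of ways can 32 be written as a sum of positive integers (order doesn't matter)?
8,349

Working:
Pentagonal recurrence p(n) = p(n−1) + p(n−2) − p(n−5) − p(n−7) + …: p(32) = p(31) + p(30) − p(27) − p(25) + p(20) + p(17) − p(10) − p(6) = 6,842 + 5,604 − 3,010 − 1,958 + 627 + 297 − 42 − 11 = 8,349.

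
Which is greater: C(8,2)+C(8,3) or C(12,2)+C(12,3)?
First=84, Second=286.

Answer: C(12,2)+C(12,3)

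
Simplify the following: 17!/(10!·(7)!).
This is C(17,10) = 19,448.

Answer: 19,448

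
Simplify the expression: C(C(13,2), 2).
3,003
C(13,2) = 78, then C(78, 2) = 3,003.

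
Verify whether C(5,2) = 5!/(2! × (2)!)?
False

Working:
The correct denominator is 2!×3!, giving C(5,2) = 10; the stated RHS is 5!/(2!×2!) = 30 ≠ 10, so the statement does not hold.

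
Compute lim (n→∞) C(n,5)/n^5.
C(n,5) ≈ n^5/5! for large n. Limit = 1/5! = 1/120.
Final answer: 1/120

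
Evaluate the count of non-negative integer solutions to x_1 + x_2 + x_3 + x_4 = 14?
680

C(14+4-1, 4-1) = 680.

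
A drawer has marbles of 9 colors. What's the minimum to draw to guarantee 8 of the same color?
Worst case: 7 of each = 63. One more: 64.
Final answer: 64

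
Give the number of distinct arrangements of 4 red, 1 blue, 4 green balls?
Multinomial: 9!/(4! × 1! × 4!) = 630.
Final answer: 630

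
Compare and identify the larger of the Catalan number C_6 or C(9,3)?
C_6

Solution: C_6 = C(12,6)/(6+1) = 924/7 = 132; C(9,3) = 84.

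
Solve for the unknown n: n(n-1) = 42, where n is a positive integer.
7

Reasoning: n² − n − 42 = 0, so n = (1 ± √(1 + 4·42))/2 = (1 ± √169)/2 = (1 ± 13)/2, i.e. n = 7 or n = -6. Taking the positive root, n = 7 (check: 7×6 = 42).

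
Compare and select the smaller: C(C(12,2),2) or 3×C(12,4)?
C(C(12,2),2)=2,145, 3×C(12,4)=1,485.

Answer: 3×C(12,4)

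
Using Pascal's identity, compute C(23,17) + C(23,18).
134,596

Solution: C(23,17) + C(23,18) = C(24,18) = 134,596.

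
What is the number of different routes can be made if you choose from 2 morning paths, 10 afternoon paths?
20

Solution: By the multiplication principle: 2 × 10 = 20.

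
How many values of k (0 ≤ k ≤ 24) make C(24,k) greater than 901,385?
Row 24 is unimodal and symmetric about k=24/2. C(24,8)=735,471 ≤ 901,385; C(24,9)=1,307,504 > 901,385; by symmetry C(24,k) > 901,385 for k = 9..15. That's 15 - 9 + 1 = 7 values.
Final answer: 7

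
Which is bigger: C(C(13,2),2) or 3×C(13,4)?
C(C(13,2),2)

Explanation: C(C(13,2),2)=3,003, 3×C(13,4)=2,145.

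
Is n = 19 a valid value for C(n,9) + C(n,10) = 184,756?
Yes
C(19,9) + C(19,10) = 92,378 + 92,378 = 184,756, which equals 184,756.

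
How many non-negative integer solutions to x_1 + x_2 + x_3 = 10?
C(10+3-1, 3-1) = 66.
Final answer: 66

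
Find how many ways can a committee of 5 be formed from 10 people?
C(10,5) = 10! / (5! × (10-5)!)
         = 10! / (5! × 5!)
         = 252

Answer: 252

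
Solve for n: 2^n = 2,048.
11
2,048 = 1,024 × 2 = 2^10 × 2^1 = 2^11, so n = 11.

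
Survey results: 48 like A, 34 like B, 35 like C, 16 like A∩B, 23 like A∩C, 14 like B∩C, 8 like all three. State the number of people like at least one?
72
|A∪B∪C| = 48+34+35-16-23-14+8 = 72.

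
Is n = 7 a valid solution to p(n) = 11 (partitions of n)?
No

Reasoning: Pentagonal recurrence p(n) = p(n−1) + p(n−2) − p(n−5) − p(n−7) + …: p(7) = p(6) + p(5) − p(2) − p(0) = 11 + 7 − 2 − 1 = 15, which does not equal 11.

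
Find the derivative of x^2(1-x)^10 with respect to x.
2x^1(1-x)^10 - 10x^2(1-x)^9

Product rule: 2x^{1}(1-x)^{10} + x^2·(-10)(1-x)^{9}.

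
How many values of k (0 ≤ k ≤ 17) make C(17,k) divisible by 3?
Checking C(17,k) mod 3 for k = 0..17: none are divisible by 3. Count = 0.

Answer: 0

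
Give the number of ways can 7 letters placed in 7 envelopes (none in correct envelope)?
1,854

Reasoning: Using D(n) = (n-1)[D(n-1) + D(n-2)]:
D(7) = (7-1) × [D(6) + D(5)]
      = 6 × [265 + 44]
      = 6 × 309
      = 1,854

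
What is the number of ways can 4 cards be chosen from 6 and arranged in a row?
360

Explanation: P(6,4) = 6!/(6-4)! = 360.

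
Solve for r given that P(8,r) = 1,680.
4
P(8,r) = 8·7·…·(8−r+1), a product of r factors. Multiplying down from 8: 8 = 8; 8·7 = 56; 8·7·6 = 336; 8·7·6·5 = 1,680 ✓ (4 factors). So r = 4.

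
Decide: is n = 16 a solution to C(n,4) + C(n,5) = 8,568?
C(16,4) + C(16,5) = 1,820 + 4,368 = 6,188, which does not equal 8,568.

Answer: No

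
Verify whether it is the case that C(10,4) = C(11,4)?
False

Explanation: LHS = C(10,4) = 210; RHS = C(11,4) = 330. 210 ≠ 330, so the statement does not hold.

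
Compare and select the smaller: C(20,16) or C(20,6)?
C(20,16)
C(20,16)=4,845, C(20,6)=38,760.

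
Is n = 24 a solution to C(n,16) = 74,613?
No

Working:
C(24,16) = 24·23·22·21·20·19·18·17·16·15·14·13·12·11·10·9/16! = 15,388,105,201,717,248,000/20,922,789,888,000 = 735,471, which does not equal 74,613.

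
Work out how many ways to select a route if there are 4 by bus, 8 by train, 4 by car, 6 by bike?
22

Explanation: By the addition principle: 4 + 8 + 4 + 6 = 22.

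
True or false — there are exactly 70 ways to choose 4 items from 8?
True

Reasoning: C(8,4) = 70.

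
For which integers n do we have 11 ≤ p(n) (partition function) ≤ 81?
Tabulating p(n) via p(n) = p(n−1) + p(n−2) − p(n−5) − p(n−7) + …: p(5)=7; p(6)=11; p(7)=15; p(8)=22; p(9)=30; p(10)=42; p(11)=56; p(12)=77; p(13)=101. So valid n = 6, 7, 8, 9, 10, 11, 12.
Final answer: 6, 7, 8, 9, 10, 11, 12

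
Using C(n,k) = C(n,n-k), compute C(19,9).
92,378

Reasoning: C(19,9) = C(19,10) = 92,378.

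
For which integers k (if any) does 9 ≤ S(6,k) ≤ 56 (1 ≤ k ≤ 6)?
2, 5

Explanation: S(6,1)=1; S(6,2)=31; S(6,3)=90; S(6,4)=65; S(6,5)=15; S(6,6)=1. So valid k = 2, 5.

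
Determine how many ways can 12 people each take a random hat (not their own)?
176,214,841

Explanation: Using D(n) = (n-1)[D(n-1) + D(n-2)]:
D(12) = (12-1) × [D(11) + D(10)]
      = 11 × [14684570 + 1334961]
      = 11 × 16019531
      = 176,214,841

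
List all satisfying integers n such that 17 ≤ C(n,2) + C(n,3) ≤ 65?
5, 6, 7

Working:
C(4,2)+C(4,3)=10; C(5,2)+C(5,3)=20; C(6,2)+C(6,3)=35; C(7,2)+C(7,3)=56; C(8,2)+C(8,3)=84. So valid n = 5, 6, 7.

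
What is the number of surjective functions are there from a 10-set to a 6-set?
16,435,440

Onto functions = 6! × S(10,6)
First compute S(10,6) via recurrence:
Using the Stirling recurrence: S(n,k) = k·S(n-1,k) + S(n-1,k-1)
S(10,6) = 6·S(9,6) + S(9,5)
         = 6·2646 + 6951
         = 15876 + 6951
         = 22,827
Then: 720 × 22827 = 16,435,440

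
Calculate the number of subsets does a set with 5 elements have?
32

Solution: Each element can be included or excluded: 2^5 = 32.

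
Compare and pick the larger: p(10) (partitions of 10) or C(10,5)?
C(10,5)

Working:
Pentagonal recurrence p(n) = p(n−1) + p(n−2) − p(n−5) − p(n−7) + …: p(10) = p(9) + p(8) − p(5) − p(3) = 30 + 22 − 7 − 3 = 42; C(10,5) = 252.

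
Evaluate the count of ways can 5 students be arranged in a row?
120
Arrangements of 5 distinct objects: 5! = 120.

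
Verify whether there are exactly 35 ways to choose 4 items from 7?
True

Explanation: C(7,4) = 35.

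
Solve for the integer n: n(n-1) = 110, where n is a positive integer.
11

n² − n − 110 = 0, so n = (1 ± √(1 + 4·110))/2 = (1 ± √441)/2 = (1 ± 21)/2, i.e. n = 11 or n = -10. Taking the positive root, n = 11 (check: 11×10 = 110).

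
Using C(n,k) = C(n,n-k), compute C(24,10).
1,961,256

Reasoning: C(24,10) = C(24,14) = 1,961,256.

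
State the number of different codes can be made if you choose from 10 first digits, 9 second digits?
By the multiplication principle: 10 × 9 = 90.
Final answer: 90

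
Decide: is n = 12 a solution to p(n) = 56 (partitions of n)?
Pentagonal recurrence p(n) = p(n−1) + p(n−2) − p(n−5) − p(n−7) + …: p(12) = p(11) + p(10) − p(7) − p(5) + p(0) = 56 + 42 − 15 − 7 + 1 = 77, which does not equal 56.
Final answer: No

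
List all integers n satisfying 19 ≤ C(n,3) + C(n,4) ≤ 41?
6

Reasoning: C(5,3)+C(5,4)=15; C(6,3)+C(6,4)=35; C(7,3)+C(7,4)=70. So valid n = 6.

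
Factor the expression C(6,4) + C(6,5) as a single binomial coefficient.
C(7,5)

Reasoning: By Pascal's identity: C(6,4) + C(6,5) = C(7,5) = 21.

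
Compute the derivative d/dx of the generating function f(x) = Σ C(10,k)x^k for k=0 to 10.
Term-by-term differentiation gives Σ k·C(10,k)x^{k-1} for k=1 to 10.

Answer: Σ k·C(10,k)x^(k-1) for k=1 to 10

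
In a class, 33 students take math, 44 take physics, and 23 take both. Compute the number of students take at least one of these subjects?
|A∪B| = |A|+|B|-|A∩B| = 33+44-23 = 54.

Answer: 54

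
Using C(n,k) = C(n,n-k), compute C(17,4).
2,380

Reasoning: C(17,4) = C(17,13) = 2,380.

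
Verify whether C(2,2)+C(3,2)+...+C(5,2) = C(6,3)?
True

Solution: Hockey stick identity gives Σ = C(6,3) = 20; RHS C(6,3) = 20.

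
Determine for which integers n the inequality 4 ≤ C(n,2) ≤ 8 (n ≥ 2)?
4
C(3,2)=3; C(4,2)=6; C(5,2)=10. So valid n = 4.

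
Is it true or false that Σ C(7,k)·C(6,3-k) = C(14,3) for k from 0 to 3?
False
Vandermonde's identity gives C(13,3) = 286; RHS C(14,3) = 364.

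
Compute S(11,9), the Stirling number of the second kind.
1,155

Explanation: Using the Stirling recurrence: S(n,k) = k·S(n-1,k) + S(n-1,k-1)
S(11,9) = 9·S(10,9) + S(10,8)
         = 9·45 + 750
         = 405 + 750
         = 1,155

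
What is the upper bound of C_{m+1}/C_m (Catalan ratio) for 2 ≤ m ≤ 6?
13/4

C_{m+1}/C_m = 2(2m+1)/(m+2), which increases with m. Maximum at m = 6: 2·13/8 = 13/4.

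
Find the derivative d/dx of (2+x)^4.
4(2+x)^3

Reasoning: Using the power rule: d/dx (2+x)^4 = 4(2+x)^{3}.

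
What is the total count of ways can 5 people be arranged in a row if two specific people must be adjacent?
48

Treat pair as unit: (5-1)! arrangements × 2 internal orders = 48.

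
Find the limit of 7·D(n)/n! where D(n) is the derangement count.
D(n)/n! → 1/e, so 7·D(n)/n! → 7/e.

Answer: 7/e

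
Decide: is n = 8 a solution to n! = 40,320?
Yes
8! = 8·7! = 8·5,040 = 40,320, which equals 40,320.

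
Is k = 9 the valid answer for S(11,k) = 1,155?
Yes

Explanation: S(11,9) = 9·S(10,9) + S(10,8) = 9·45 + 750 = 1,155, which equals 1,155.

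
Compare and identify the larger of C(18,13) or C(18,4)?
C(18,13)=8,568, C(18,4)=3,060.
Final answer: C(18,13)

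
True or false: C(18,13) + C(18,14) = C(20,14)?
False

Solution: Pascal's identity gives C(19,14) = 11,628, whereas C(20,14) = 38,760.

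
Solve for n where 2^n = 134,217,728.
134,217,728 = 1,024 × 1,024 × 128 = 2^10 × 2^10 × 2^7 = 2^27, so n = 27.
Final answer: 27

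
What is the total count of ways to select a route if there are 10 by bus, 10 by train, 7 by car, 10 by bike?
37

By the addition principle: 10 + 10 + 7 + 10 = 37.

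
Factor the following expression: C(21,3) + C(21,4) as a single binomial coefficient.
C(22,4)

Solution: By Pascal's identity: C(21,3) + C(21,4) = C(22,4) = 7,315.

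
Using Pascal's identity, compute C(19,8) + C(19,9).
C(19,8) + C(19,9) = C(20,9) = 167,960.

Answer: 167,960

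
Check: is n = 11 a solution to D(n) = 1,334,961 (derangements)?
D(11) = (11-1)·[D(10) + D(9)] = 10·[1,334,961 + 133,496] = 14,684,570, which does not equal 1,334,961.

Answer: No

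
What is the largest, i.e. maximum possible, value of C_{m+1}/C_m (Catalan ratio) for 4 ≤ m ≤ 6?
13/4

Reasoning: C_{m+1}/C_m = 2(2m+1)/(m+2), which increases with m. Maximum at m = 6: 2·13/8 = 13/4.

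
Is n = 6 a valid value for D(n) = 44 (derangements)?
No

Solution: D(6) = (6-1)·[D(5) + D(4)] = 5·[44 + 9] = 265, which does not equal 44.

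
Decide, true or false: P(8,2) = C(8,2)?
False

Working:
P(8,2) = 56 but C(8,2) = 28; they differ by a factor of 2! = 2, so the statement does not hold.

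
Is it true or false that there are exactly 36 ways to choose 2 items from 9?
True

Reasoning: C(9,2) = 36.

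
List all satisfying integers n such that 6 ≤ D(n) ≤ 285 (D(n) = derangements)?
Using D(n) = (n−1)[D(n−1) + D(n−2)] with D(1)=0, D(2)=1: D(3)=2; D(4)=9; D(5)=44; D(6)=265; D(7)=1,854. So valid n = 4, 5, 6.

Answer: 4, 5, 6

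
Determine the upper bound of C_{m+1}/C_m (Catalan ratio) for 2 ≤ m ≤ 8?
17/5

Explanation: C_{m+1}/C_m = 2(2m+1)/(m+2), which increases with m. Maximum at m = 8: 2·17/10 = 17/5.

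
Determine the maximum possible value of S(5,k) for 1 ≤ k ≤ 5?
25

Row S(5,k) for k = 1..5 (via S(n,k) = k·S(n−1,k) + S(n−1,k−1)): 1, 15, 25, 10, 1. The row is unimodal; maximum at k = 3: 25.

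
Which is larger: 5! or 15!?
5!=120, 15!=1,307,674,368,000. 15! > 5!.
Final answer: 15!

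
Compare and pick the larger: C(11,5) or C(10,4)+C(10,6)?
C(11,5)

C(11,5)=462; C(10,4)+C(10,6)=210+210=420.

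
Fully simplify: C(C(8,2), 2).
378
C(8,2) = 28, then C(28, 2) = 378.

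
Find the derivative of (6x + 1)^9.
Chain rule: 9(6x+1)^{8} × 6 = 54(6x+1)^{8}.

Answer: 54(6x + 1)^8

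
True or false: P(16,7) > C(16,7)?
True

Explanation: P(16,7) = 57,657,600 and C(16,7) = 11,440; P(n,r) = r! × C(n,r) so P > C whenever r ≥ 2.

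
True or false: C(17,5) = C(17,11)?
False

C(17,5) = 6,188 but C(17,11) = 12,376; symmetry gives C(17,5) = C(17,12), not C(17,11).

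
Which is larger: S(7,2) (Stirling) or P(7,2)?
S(7,2)

Working:
S(7,2) = 2·S(6,2) + S(6,1) = 2·31 + 1 = 63; P(7,2) = 42.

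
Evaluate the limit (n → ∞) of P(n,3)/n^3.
1

Explanation: P(n,3) = n(n-1)(n-2) ≈ n^3 for large n. Limit = 1.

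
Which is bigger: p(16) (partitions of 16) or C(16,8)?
Pentagonal recurrence p(n) = p(n−1) + p(n−2) − p(n−5) − p(n−7) + …: p(16) = p(15) + p(14) − p(11) − p(9) + p(4) + p(1) = 176 + 135 − 56 − 30 + 5 + 1 = 231; C(16,8) = 12,870.

Answer: C(16,8)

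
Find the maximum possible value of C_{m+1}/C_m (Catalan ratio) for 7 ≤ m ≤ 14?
29/8
C_{m+1}/C_m = 2(2m+1)/(m+2), which increases with m. Maximum at m = 14: 2·29/16 = 29/8.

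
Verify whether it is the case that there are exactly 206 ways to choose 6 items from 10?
False

Explanation: C(10,6) = 210 ≠ 206.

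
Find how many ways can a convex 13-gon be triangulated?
Using the Catalan number formula: C_n = C(2n, n) / (n+1)
C_11 = C(22, 11) / (11+1)
     = 705432 / 12
     = 58,786
Final answer: 58,786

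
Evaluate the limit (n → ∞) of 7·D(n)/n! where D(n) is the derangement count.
7/e
D(n)/n! → 1/e, so 7·D(n)/n! → 7/e.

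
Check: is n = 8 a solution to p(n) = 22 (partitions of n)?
Yes
Pentagonal recurrence p(n) = p(n−1) + p(n−2) − p(n−5) − p(n−7) + …: p(8) = p(7) + p(6) − p(3) − p(1) = 15 + 11 − 3 − 1 = 22, which equals 22.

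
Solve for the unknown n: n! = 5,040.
n! is strictly increasing. 5! = 120, 6! = 720, 7! = 5,040 ✓. So n = 7.
Final answer: 7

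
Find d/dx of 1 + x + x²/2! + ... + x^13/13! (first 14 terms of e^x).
1 + x + x²/2! + ... + x^12/12!

Reasoning: Differentiating term by term gives the first 13 terms of e^x.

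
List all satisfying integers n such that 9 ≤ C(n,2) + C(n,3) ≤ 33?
C(3,2)+C(3,3)=4; C(4,2)+C(4,3)=10; C(5,2)+C(5,3)=20; C(6,2)+C(6,3)=35. So valid n = 4, 5.

Answer: 4, 5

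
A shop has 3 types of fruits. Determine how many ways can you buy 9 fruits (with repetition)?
55
Stars and bars: C(9+3-1, 9) = C(11, 9) = 55.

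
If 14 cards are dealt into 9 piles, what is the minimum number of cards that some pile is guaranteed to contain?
Pigeonhole: ⌈14/9⌉ = 2.
Final answer: 2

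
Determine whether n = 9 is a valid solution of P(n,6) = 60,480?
Yes

Explanation: P(9,6) = 9·8·7·6·5·4 = 60,480, which equals 60,480.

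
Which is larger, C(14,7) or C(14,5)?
C(14,7)=3,432, C(14,5)=2,002.
Final answer: C(14,7)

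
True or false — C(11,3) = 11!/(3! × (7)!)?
The correct denominator is 3!×8!, giving C(11,3) = 165; the stated RHS is 11!/(3!×7!) = 1,320 ≠ 165, so the statement does not hold.
Final answer: False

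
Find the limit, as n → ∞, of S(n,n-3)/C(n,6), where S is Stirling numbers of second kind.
15

The leading term of S(n,n-3) as a polynomial in n is (5)!!·C(n,6), so the ratio → (5)!! = 15.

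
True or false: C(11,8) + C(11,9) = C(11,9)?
False

Working:
Pascal's identity gives C(12,9) = 220, whereas C(11,9) = 55.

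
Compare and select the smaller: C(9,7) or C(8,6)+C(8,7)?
Equal

Working:
By Pascal's identity: C(9,7) = C(8,6)+C(8,7) = 36. Equal.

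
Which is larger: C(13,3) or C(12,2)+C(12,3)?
By Pascal's identity: C(13,3) = C(12,2)+C(12,3) = 286. Equal.

Answer: Equal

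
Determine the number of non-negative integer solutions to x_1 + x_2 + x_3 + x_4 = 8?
165

Solution: C(8+4-1, 4-1) = 165.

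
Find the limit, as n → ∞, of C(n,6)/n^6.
1/720

Reasoning: C(n,6) ≈ n^6/6! for large n. Limit = 1/6! = 1/720.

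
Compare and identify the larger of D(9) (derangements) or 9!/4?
D(9)

Working:
D(9) = (9-1)·[D(8) + D(7)] = 8·[14,833 + 1,854] = 133,496; 9!/4 = 362,880/4 = 90,720.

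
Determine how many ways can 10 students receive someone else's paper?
1,334,961

Working:
Using D(n) = (n-1)[D(n-1) + D(n-2)]:
D(10) = (10-1) × [D(9) + D(8)]
      = 9 × [133496 + 14833]
      = 9 × 148329
      = 1,334,961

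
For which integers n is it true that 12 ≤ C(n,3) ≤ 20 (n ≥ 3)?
6

Solution: C(5,3)=10; C(6,3)=20; C(7,3)=35. So valid n = 6.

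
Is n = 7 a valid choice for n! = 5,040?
Yes

Explanation: 7! = 7·6! = 7·720 = 5,040, which equals 5,040.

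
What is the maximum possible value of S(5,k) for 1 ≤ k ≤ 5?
Row S(5,k) for k = 1..5 (via S(n,k) = k·S(n−1,k) + S(n−1,k−1)): 1, 15, 25, 10, 1. The row is unimodal; maximum at k = 3: 25.

Answer: 25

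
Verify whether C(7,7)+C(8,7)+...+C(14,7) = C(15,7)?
True

Working:
Hockey stick identity gives Σ = C(15,8) = 6,435; RHS C(15,7) = 6,435.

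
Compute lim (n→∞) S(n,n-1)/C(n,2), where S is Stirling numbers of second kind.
1

Explanation: S(n,n-1) = C(n,2), so the limit is 1.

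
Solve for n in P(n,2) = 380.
P(n,2) = n(n−1) is increasing in n; n(n−1) ≈ (n−0.5)^2 = 380 gives n ≈ 20.0. Check: P(18,2) = 306, P(19,2) = 342, P(20,2) = 380 ✓. So n = 20.

Answer: 20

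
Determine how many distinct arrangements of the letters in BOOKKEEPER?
Word has 10 letters (B=1, O=2, K=2, E=3, P=1, R=1). Arrangements: 10!/Π(k!) = 151,200.

Answer: 151,200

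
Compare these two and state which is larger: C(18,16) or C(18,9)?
C(18,9)

Solution: C(18,16)=153, C(18,9)=48,620.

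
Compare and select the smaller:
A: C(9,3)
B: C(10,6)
A
A=C(9,3)=84, B=C(10,6)=210.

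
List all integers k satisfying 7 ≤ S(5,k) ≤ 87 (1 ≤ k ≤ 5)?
2, 3, 4
S(5,1)=1; S(5,2)=15; S(5,3)=25; S(5,4)=10; S(5,5)=1. So valid k = 2, 3, 4.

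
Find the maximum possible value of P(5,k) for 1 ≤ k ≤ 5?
120
P(5,k) increases in k, so maximum at k = 5: 5! = 120.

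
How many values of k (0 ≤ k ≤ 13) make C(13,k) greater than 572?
6

Explanation: Row 13 is unimodal and symmetric about k=13/2. C(13,3)=286 ≤ 572; C(13,4)=715 > 572; by symmetry C(13,k) > 572 for k = 4..9. That's 9 - 4 + 1 = 6 values.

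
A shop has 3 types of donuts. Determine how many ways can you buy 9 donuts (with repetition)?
55

Working:
Stars and bars: C(9+3-1, 9) = C(11, 9) = 55.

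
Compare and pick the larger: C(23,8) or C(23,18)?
C(23,8)

Reasoning: C(23,8)=490,314, C(23,18)=33,649.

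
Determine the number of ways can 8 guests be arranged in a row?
40,320

Reasoning: Arrangements of 8 distinct objects: 8! = 40,320.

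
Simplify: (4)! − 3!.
18

Solution: (4)! − 3! = (4)·3! − 3! = (4−1)·3! = 3·3! = 18.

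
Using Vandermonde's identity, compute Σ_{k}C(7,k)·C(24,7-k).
2,629,575
= C(7+24,7) = C(31,7) = 2,629,575.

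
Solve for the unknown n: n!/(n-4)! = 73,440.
n!/(n-4)! = n×(n-1)×(n-2)×(n-3), a product of 4 consecutive integers ≈ (n−1.5)^4. 73,440^(1/4) + 1.5 ≈ 18.0; check n = 18: 18×17×16×15 = 73,440 ✓. So n = 18.

Answer: 18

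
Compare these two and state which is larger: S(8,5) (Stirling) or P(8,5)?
P(8,5)

Solution: S(8,5) = 5·S(7,5) + S(7,4) = 5·140 + 350 = 1,050; P(8,5) = 6,720.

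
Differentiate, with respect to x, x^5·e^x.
(5x^4 + x^5)e^x

Solution: Product rule: d/dx[x^5]·e^x + x^5·d/dx[e^x] = 5x^{4}e^x + x^5e^x.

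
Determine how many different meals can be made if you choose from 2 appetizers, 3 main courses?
6
By the multiplication principle: 2 × 3 = 6.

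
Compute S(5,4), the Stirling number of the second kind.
Using the Stirling recurrence: S(n,k) = k·S(n-1,k) + S(n-1,k-1)
S(5,4) = 4·S(4,4) + S(4,3)
         = 4·1 + 6
         = 4 + 6
         = 10

Answer: 10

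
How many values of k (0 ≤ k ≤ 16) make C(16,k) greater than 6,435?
5

Solution: Row 16 is unimodal and symmetric about k=16/2. C(16,5)=4,368 ≤ 6,435; C(16,6)=8,008 > 6,435; by symmetry C(16,k) > 6,435 for k = 6..10. That's 10 - 6 + 1 = 5 values.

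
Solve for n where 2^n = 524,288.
524,288 = 1,024 × 512 = 2^10 × 2^9 = 2^19, so n = 19.
Final answer: 19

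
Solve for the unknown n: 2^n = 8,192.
13

Explanation: 8,192 = 1,024 × 8 = 2^10 × 2^3 = 2^13, so n = 13.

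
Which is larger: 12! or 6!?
12!

Working:
12!=479,001,600, 6!=720. 12! > 6!.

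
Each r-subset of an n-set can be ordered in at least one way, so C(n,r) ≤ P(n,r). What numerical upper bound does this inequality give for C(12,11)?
P(12,11) = 12·11·10·9·8·7·6·5·4·3·2 = 479,001,600, so C(12,11) ≤ 479,001,600. (The bound is loose by a factor of 11! = 39,916,800: C(12,11) = 479,001,600/39,916,800 = 12.)
Final answer: 479,001,600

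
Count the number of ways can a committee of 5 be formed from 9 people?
126

Explanation: C(9,5) = 9! / (5! × (9-5)!)
         = 9! / (5! × 4!)
         = 126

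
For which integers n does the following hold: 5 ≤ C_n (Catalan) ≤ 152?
C_2=2; C_3=5; C_4=14; C_5=42; C_6=132; C_7=429. So valid n = 3, 4, 5, 6.
Final answer: 3, 4, 5, 6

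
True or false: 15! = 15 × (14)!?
True

Solution: By definition n! = n × (n-1)!, so 15! = 15 × 14!.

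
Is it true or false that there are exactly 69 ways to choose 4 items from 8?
False

Explanation: C(8,4) = 70 ≠ 69.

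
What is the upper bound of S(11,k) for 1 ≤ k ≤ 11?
246,730

Row S(11,k) for k = 1..11 (via S(n,k) = k·S(n−1,k) + S(n−1,k−1)): 1, 1,023, 28,501, 145,750, 246,730, 179,487, 63,987, 11,880, 1,155, 55, 1. The row is unimodal; maximum at k = 5: 246,730.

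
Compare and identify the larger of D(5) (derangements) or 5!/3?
D(5)

Solution: D(5) = (5-1)·[D(4) + D(3)] = 4·[9 + 2] = 44; 5!/3 = 120/3 = 40.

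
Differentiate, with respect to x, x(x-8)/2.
(2x - 8)/2

Solution: d/dx[(x-0)(x-8)] = (x-8) + (x-0) = 2x - 8. Dividing by 2 gives (2x - 8)/2.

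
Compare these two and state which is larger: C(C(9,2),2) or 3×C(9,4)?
C(C(9,2),2)=630, 3×C(9,4)=378.

Answer: C(C(9,2),2)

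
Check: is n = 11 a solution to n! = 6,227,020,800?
No

11! = 11·10! = 11·3,628,800 = 39,916,800, which does not equal 6,227,020,800.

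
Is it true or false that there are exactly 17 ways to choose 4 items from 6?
False
C(6,4) = 15 ≠ 17.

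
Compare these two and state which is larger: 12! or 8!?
12!=479,001,600, 8!=40,320. 12! > 8!.

Answer: 12!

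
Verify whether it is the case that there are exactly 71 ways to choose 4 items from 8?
False
C(8,4) = 70 ≠ 71.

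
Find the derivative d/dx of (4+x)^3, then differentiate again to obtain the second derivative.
6(4+x)^1

Explanation: First derivative: 3(4+x)^{2}. Second derivative: 3·2·(4+x)^{1} = 6(4+x)^{1}.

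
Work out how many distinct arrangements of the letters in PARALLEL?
Word has 8 letters (P=1, A=2, R=1, L=3, E=1). Arrangements: 8!/Π(k!) = 3,360.
Final answer: 3,360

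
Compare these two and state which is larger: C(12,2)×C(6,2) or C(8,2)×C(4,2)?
C(12,2)×C(6,2)=990, C(8,2)×C(4,2)=168.

Answer: C(12,2)×C(6,2)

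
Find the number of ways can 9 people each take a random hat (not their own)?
Using D(n) = (n-1)[D(n-1) + D(n-2)]:
D(9) = (9-1) × [D(8) + D(7)]
      = 8 × [14833 + 1854]
      = 8 × 16687
      = 133,496
Final answer: 133,496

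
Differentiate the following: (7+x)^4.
4(7+x)^3

Working:
Using the power rule: d/dx (7+x)^4 = 4(7+x)^{3}.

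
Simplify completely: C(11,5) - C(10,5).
210

Reasoning: C(11,5) - C(10,5) = C(10,4) = 210.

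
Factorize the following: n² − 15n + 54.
(n − 6)(n − 9)

Solution: Seek roots whose sum is 15 and product is 54: (6, 9). So n² − 15n + 54 = (n − 6)(n − 9).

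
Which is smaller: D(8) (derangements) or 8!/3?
8!/3

Explanation: D(8) = (8-1)·[D(7) + D(6)] = 7·[1,854 + 265] = 14,833; 8!/3 = 40,320/3 = 13,440.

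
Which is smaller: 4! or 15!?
4!=24, 15!=1,307,674,368,000. 15! > 4!.
Final answer: 4!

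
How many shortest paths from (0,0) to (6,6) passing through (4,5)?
378

Explanation: To (4,5): C(9,4)=126. From there: C(3,2)=3. Total: 378.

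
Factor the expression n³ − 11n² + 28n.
n(n − 4)(n − 7)
n³ − 11n² + 28n = n(n² − 11n + 28) = n(n − 4)(n − 7).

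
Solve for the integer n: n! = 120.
5

n! is strictly increasing. 3! = 6, 4! = 24, 5! = 120 ✓. So n = 5.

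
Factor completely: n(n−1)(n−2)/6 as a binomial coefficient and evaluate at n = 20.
C(n,3); C(20,3) = 1,140
n(n−1)(n−2)/6 = n!/(3!(n−3)!) = C(n,3). At n = 20: C(20,3) = 1,140.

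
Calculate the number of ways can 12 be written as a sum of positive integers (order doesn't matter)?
Pentagonal recurrence p(n) = p(n−1) + p(n−2) − p(n−5) − p(n−7) + …: p(12) = p(11) + p(10) − p(7) − p(5) + p(0) = 56 + 42 − 15 − 7 + 1 = 77.
Final answer: 77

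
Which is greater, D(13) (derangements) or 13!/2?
13!/2

Reasoning: D(13) = (13-1)·[D(12) + D(11)] = 12·[176,214,841 + 14,684,570] = 2,290,792,932; 13!/2 = 6,227,020,800/2 = 3,113,510,400.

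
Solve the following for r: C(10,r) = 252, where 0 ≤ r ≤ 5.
5

Reasoning: C(10,r) is increasing for 0 ≤ r ≤ 5. Stepping up (C(10,r+1) = C(10,r)·(10−r)/(r+1)): C(10,1) = 10, C(10,2) = 45, C(10,3) = 120, C(10,4) = 210, C(10,5) = 252 ✓. So r = 5.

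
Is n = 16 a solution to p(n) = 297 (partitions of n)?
No
Pentagonal recurrence p(n) = p(n−1) + p(n−2) − p(n−5) − p(n−7) + …: p(16) = p(15) + p(14) − p(11) − p(9) + p(4) + p(1) = 176 + 135 − 56 − 30 + 5 + 1 = 231, which does not equal 297.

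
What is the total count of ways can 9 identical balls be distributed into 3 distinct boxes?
55

Working:
C(9+3-1, 3-1) = C(11, 2) = 55.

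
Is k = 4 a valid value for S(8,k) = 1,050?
S(8,4) = 4·S(7,4) + S(7,3) = 4·350 + 301 = 1,701, which does not equal 1,050.
Final answer: No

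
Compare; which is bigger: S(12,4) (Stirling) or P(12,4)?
S(12,4)
S(12,4) = 4·S(11,4) + S(11,3) = 4·145,750 + 28,501 = 611,501; P(12,4) = 11,880.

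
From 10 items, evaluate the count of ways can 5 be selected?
C(10,5) = 10! / (5! × (10-5)!)
         = 10! / (5! × 5!)
         = 252

Answer: 252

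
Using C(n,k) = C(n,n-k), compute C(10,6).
210

Working:
C(10,6) = C(10,4) = 210.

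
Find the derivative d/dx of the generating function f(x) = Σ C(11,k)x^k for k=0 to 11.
Term-by-term differentiation gives Σ k·C(11,k)x^{k-1} for k=1 to 11.
Final answer: Σ k·C(11,k)x^(k-1) for k=1 to 11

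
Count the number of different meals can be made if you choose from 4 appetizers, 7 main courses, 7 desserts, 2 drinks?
392

Reasoning: By the multiplication principle: 4 × 7 × 7 × 2 = 392.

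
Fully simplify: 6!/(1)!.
720

Working:
This equals 6×5×...×2 = 720.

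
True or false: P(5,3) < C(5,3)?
P(5,3) = 60 and C(5,3) = 10; P(n,r) = r! × C(n,r) so P > C whenever r ≥ 2.
Final answer: False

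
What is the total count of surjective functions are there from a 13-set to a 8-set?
76,592,355,840
Onto functions = 8! × S(13,8)
First compute S(13,8) via recurrence:
Using the Stirling recurrence: S(n,k) = k·S(n-1,k) + S(n-1,k-1)
S(13,8) = 8·S(12,8) + S(12,7)
         = 8·159027 + 627396
         = 1272216 + 627396
         = 1,899,612
Then: 40320 × 1899612 = 76,592,355,840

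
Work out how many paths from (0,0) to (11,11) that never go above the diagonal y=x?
58,786

Working:
Counted by the Catalan number C_11: C_11 = C(22,11)/(11+1) = 705,432/12 = 58,786.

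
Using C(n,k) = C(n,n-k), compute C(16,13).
560
C(16,13) = C(16,3) = 560.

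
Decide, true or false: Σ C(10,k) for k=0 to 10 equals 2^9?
False

Binomial theorem: Σ C(10,k) = (1+1)^10 = 2^10 = 1,024; RHS 2^9 = 512.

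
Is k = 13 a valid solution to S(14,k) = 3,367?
No

Working:
S(14,13) = 13·S(13,13) + S(13,12) = 13·1 + 78 = 91, which does not equal 3,367.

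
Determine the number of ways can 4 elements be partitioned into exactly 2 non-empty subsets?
7

Reasoning: This equals S(4,2), the Stirling number of the 2nd kind.
Using the Stirling recurrence: S(n,k) = k·S(n-1,k) + S(n-1,k-1)
S(4,2) = 2·S(3,2) + S(3,1)
         = 2·3 + 1
         = 6 + 1
         = 7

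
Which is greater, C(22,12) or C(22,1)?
C(22,12)

Working:
C(22,12)=646,646, C(22,1)=22.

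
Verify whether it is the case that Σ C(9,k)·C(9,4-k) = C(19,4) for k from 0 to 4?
False

Vandermonde's identity gives C(18,4) = 3,060; RHS C(19,4) = 3,876.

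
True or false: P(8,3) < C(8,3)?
False

Reasoning: P(8,3) = 336 and C(8,3) = 56; P(n,r) = r! × C(n,r) so P > C whenever r ≥ 2.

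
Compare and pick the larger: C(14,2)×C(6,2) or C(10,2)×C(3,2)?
C(14,2)×C(6,2)

C(14,2)×C(6,2)=1,365, C(10,2)×C(3,2)=135.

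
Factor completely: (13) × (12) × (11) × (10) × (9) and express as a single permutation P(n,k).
P(13,5) = 13!/(8)!

Product of 5 consecutive descending integers starting at 13: P(13,5) = 13!/8! = 154,440.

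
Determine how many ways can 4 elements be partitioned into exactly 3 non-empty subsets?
6

Explanation: This equals S(4,3), the Stirling number of the 2nd kind.
Using the Stirling recurrence: S(n,k) = k·S(n-1,k) + S(n-1,k-1)
S(4,3) = 3·S(3,3) + S(3,2)
         = 3·1 + 3
         = 3 + 3
         = 6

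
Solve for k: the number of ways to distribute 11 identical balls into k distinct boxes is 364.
4

Solution: Stars and bars: the count is C(11+k−1, k−1), increasing in k. k=2: C(12,1) = 12, k=3: C(13,2) = 78, k=4: C(14,3) = 364 ✓. So k = 4.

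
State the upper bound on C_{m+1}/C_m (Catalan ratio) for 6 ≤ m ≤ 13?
C_{m+1}/C_m = 2(2m+1)/(m+2), which increases with m. Maximum at m = 13: 2·27/15 = 18/5.
Final answer: 18/5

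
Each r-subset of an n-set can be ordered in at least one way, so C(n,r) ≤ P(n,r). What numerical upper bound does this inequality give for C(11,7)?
1,663,200

Explanation: P(11,7) = 11·10·9·8·7·6·5 = 1,663,200, so C(11,7) ≤ 1,663,200. (The bound is loose by a factor of 7! = 5,040: C(11,7) = 1,663,200/5,040 = 330.)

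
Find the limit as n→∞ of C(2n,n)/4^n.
0

Reasoning: C(2n,n) ~ 4^n/√(πn), so C(2n,n)/4^n ~ 1/√(πn) → 0.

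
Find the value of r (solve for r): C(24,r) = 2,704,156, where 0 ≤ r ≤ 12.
12

Working:
C(24,r) is increasing for 0 ≤ r ≤ 12. Stepping up (C(24,r+1) = C(24,r)·(24−r)/(r+1)): C(24,1) = 24, C(24,2) = 276, C(24,3) = 2,024, C(24,4) = 10,626, C(24,5) = 42,504, C(24,6) = 134,596, C(24,7) = 346,104, C(24,8) = 735,471, C(24,9) = 1,307,504, C(24,10) = 1,961,256, C(24,11) = 2,496,144, C(24,12) = 2,704,156 ✓. So r = 12.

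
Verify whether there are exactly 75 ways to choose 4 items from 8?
C(8,4) = 70 ≠ 75.

Answer: False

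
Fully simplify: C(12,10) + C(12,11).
78

By Pascal's identity: C(13,11) = 78.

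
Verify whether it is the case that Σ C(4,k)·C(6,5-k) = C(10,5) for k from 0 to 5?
Vandermonde's identity gives C(10,5) = 252; RHS C(10,5) = 252.

Answer: True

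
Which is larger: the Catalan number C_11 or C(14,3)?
C_11

Solution: C_11 = C(22,11)/(11+1) = 705,432/12 = 58,786; C(14,3) = 364.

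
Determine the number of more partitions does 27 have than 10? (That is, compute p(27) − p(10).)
2,968

Explanation: Pentagonal recurrence p(n) = p(n−1) + p(n−2) − p(n−5) − p(n−7) + …: p(27) = p(26) + p(25) − p(22) − p(20) + p(15) + p(12) − p(5) − p(1) = 2,436 + 1,958 − 1,002 − 627 + 176 + 77 − 7 − 1 = 3,010.
p(10) = p(9) + p(8) − p(5) − p(3) = 30 + 22 − 7 − 3 = 42.
Difference = 3,010 − 42 = 2,968.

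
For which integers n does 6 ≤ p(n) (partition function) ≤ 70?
5, 6, 7, 8, 9, 10, 11

Solution: Tabulating p(n) via p(n) = p(n−1) + p(n−2) − p(n−5) − p(n−7) + …: p(4)=5; p(5)=7; p(6)=11; p(7)=15; p(8)=22; p(9)=30; p(10)=42; p(11)=56; p(12)=77. So valid n = 5, 6, 7, 8, 9, 10, 11.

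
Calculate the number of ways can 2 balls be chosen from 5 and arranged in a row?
20

Reasoning: P(5,2) = 5!/(5-2)! = 20.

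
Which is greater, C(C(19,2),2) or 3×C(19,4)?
C(C(19,2),2)

Reasoning: C(C(19,2),2)=14,535, 3×C(19,4)=11,628.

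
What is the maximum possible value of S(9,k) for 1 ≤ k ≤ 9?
7,770

Working:
Row S(9,k) for k = 1..9 (via S(n,k) = k·S(n−1,k) + S(n−1,k−1)): 1, 255, 3,025, 7,770, 6,951, 2,646, 462, 36, 1. The row is unimodal; maximum at k = 4: 7,770.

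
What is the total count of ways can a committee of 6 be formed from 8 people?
28

Solution: C(8,6) = 8! / (6! × (8-6)!)
         = 8! / (6! × 2!)
         = 28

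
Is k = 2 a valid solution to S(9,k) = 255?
Yes

Working:
S(9,2) = 2·S(8,2) + S(8,1) = 2·127 + 1 = 255, which equals 255.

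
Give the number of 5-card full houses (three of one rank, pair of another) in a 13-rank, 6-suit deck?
Triple rank: 13. Triple suits: C(6,3)=20. Pair rank: 12. Pair suits: C(6,2)=15. Total: 46,800.
Final answer: 46,800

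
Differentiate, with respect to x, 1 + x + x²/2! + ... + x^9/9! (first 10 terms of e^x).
Differentiating term by term gives the first 9 terms of e^x.

Answer: 1 + x + x²/2! + ... + x^8/8!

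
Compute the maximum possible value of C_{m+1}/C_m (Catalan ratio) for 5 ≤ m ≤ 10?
7/2

Working:
C_{m+1}/C_m = 2(2m+1)/(m+2), which increases with m. Maximum at m = 10: 2·21/12 = 7/2.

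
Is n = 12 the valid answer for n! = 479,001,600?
Yes
12! = 12·11! = 12·39,916,800 = 479,001,600, which equals 479,001,600.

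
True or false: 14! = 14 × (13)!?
True

Explanation: By definition n! = n × (n-1)!, so 14! = 14 × 13!.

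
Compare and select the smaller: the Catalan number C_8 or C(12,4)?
C(12,4)

Explanation: C_8 = C(16,8)/(8+1) = 12,870/9 = 1,430; C(12,4) = 495.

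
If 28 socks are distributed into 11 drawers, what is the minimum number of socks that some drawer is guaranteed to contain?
3

Pigeonhole: ⌈28/11⌉ = 3.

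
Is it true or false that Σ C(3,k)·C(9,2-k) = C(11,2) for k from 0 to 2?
False

Reasoning: Vandermonde's identity gives C(12,2) = 66; RHS C(11,2) = 55.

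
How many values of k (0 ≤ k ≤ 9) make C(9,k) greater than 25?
6

Reasoning: Row 9 is unimodal and symmetric about k=9/2. C(9,1)=9 ≤ 25; C(9,2)=36 > 25; by symmetry C(9,k) > 25 for k = 2..7. That's 7 - 2 + 1 = 6 values.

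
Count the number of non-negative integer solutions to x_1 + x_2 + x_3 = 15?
136

C(15+3-1, 3-1) = 136.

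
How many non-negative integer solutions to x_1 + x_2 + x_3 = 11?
78

Solution: C(11+3-1, 3-1) = 78.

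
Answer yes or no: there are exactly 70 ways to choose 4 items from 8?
Yes

Reasoning: C(8,4) = 70.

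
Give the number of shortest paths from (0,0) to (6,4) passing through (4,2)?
90

Explanation: To (4,2): C(6,4)=15. From there: C(4,2)=6. Total: 90.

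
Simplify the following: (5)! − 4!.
(5)! − 4! = (5)·4! − 4! = (5−1)·4! = 4·4! = 96.

Answer: 96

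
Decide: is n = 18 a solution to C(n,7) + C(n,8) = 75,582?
C(18,7) + C(18,8) = 31,824 + 43,758 = 75,582, which equals 75,582.

Answer: Yes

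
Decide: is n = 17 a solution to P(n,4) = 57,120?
Yes

Working:
P(17,4) = 17·16·15·14 = 57,120, which equals 57,120.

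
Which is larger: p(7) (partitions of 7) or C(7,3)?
Pentagonal recurrence p(n) = p(n−1) + p(n−2) − p(n−5) − p(n−7) + …: p(7) = p(6) + p(5) − p(2) − p(0) = 11 + 7 − 2 − 1 = 15; C(7,3) = 35.
Final answer: C(7,3)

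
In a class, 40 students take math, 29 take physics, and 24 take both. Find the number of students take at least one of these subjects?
|A∪B| = |A|+|B|-|A∩B| = 40+29-24 = 45.
Final answer: 45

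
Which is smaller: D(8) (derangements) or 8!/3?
D(8) = (8-1)·[D(7) + D(6)] = 7·[1,854 + 265] = 14,833; 8!/3 = 40,320/3 = 13,440.

Answer: 8!/3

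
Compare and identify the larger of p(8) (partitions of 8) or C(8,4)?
C(8,4)

Reasoning: Pentagonal recurrence p(n) = p(n−1) + p(n−2) − p(n−5) − p(n−7) + …: p(8) = p(7) + p(6) − p(3) − p(1) = 15 + 11 − 3 − 1 = 22; C(8,4) = 70.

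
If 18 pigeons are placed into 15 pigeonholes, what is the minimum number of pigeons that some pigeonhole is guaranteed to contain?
2

Solution: Pigeonhole: ⌈18/15⌉ = 2.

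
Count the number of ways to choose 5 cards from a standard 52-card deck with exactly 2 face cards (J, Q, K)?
652,080

Working:
12 face cards and 40 non-face cards: C(12,2) × C(40,3) = 66 × 9,880 = 652,080.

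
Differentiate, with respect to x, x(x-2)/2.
(2x - 2)/2

Solution: d/dx[(x-0)(x-2)] = (x-2) + (x-0) = 2x - 2. Dividing by 2 gives (2x - 2)/2.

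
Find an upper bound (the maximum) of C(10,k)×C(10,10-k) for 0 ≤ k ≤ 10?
63,504

Reasoning: C(10,k)·C(10,10-k) = C(10,k)², maximised at the centre k = 5: C(10,5)² = 63,504.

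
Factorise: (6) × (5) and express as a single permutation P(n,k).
P(6,2) = 6!/(4)!

Reasoning: Product of 2 consecutive descending integers starting at 6: P(6,2) = 6!/4! = 30.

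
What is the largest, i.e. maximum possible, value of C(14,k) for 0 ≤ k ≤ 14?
3,432

Working:
Maximum at k = 7: C(14,7) = 3,432.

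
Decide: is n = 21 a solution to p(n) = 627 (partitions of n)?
No
Pentagonal recurrence p(n) = p(n−1) + p(n−2) − p(n−5) − p(n−7) + …: p(21) = p(20) + p(19) − p(16) − p(14) + p(9) + p(6) = 627 + 490 − 231 − 135 + 30 + 11 = 792, which does not equal 627.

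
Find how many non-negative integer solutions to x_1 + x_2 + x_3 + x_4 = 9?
220

Reasoning: C(9+4-1, 4-1) = 220.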